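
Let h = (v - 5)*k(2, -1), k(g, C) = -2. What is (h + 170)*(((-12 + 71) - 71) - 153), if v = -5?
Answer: -31350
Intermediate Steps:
h = 20 (h = (-5 - 5)*(-2) = -10*(-2) = 20)
(h + 170)*(((-12 + 71) - 71) - 153) = (20 + 170)*(((-12 + 71) - 71) - 153) = 190*((59 - 71) - 153) = 190*(-12 - 153) = 190*(-165) = -31350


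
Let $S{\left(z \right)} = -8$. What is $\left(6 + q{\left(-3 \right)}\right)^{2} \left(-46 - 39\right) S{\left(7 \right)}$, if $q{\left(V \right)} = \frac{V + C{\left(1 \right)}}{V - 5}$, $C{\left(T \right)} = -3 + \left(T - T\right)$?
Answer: $\frac{61965}{2} \approx 30983.0$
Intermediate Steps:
$C{\left(T \right)} = -3$ ($C{\left(T \right)} = -3 + 0 = -3$)
$q{\left(V \right)} = \frac{-3 + V}{-5 + V}$ ($q{\left(V \right)} = \frac{V - 3}{V - 5} = \frac{-3 + V}{-5 + V}$)
$\left(6 + q{\left(-3 \right)}\right)^{2} \left(-46 - 39\right) S{\left(7 \right)} = \left(6 + \frac{-3 - 3}{-5 - 3}\right)^{2} \left(-46 - 39\right) \left(-8\right) = \left(6 + \frac{1}{-8} \left(-6\right)\right)^{2} \left(-85\right) \left(-8\right) = \left(6 - - \frac{3}{4}\right)^{2} \left(-85\right) \left(-8\right) = \left(6 + \frac{3}{4}\right)^{2} \left(-85\right) \left(-8\right) = \left(\frac{27}{4}\right)^{2} \left(-85\right) \left(-8\right) = \frac{729}{16} \left(-85\right) \left(-8\right) = \left(- \frac{61965}{16}\right) \left(-8\right) = \frac{61965}{2}$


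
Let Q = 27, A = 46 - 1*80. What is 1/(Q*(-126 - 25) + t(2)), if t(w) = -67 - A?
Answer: -1/4110 ≈ -0.00024331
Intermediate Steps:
A = -34 (A = 46 - 80 = -34)
t(w) = -33 (t(w) = -67 - 1*(-34) = -67 + 34 = -33)
1/(Q*(-126 - 25) + t(2)) = 1/(27*(-126 - 25) - 33) = 1/(27*(-151) - 33) = 1/(-4077 - 33) = 1/(-4110) = -1/4110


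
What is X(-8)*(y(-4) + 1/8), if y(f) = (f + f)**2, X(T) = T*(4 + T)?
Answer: 2052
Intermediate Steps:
y(f) = 4*f**2 (y(f) = (2*f)**2 = 4*f**2)
X(-8)*(y(-4) + 1/8) = (-8*(4 - 8))*(4*(-4)**2 + 1/8) = (-8*(-4))*(4*16 + 1/8) = 32*(64 + 1/8) = 32*(513/8) = 2052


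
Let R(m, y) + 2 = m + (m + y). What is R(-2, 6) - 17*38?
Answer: -646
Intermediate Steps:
R(m, y) = -2 + y + 2*m (R(m, y) = -2 + (m + (m + y)) = -2 + (y + 2*m) = -2 + y + 2*m)
R(-2, 6) - 17*38 = (-2 + 6 + 2*(-2)) - 17*38 = (-2 + 6 - 4) - 646 = 0 - 646 = -646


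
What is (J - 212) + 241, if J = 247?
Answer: 276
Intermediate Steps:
(J - 212) + 241 = (247 - 212) + 241 = 35 + 241 = 276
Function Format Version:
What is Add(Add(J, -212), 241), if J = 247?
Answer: 276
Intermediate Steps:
Add(Add(J, -212), 241) = Add(Add(247, -212), 241) = Add(35, 241) = 276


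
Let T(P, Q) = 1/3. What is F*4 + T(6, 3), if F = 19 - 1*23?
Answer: -47/3 ≈ -15.667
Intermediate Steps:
T(P, Q) = ⅓ (T(P, Q) = 1*(⅓) = ⅓)
F = -4 (F = 19 - 23 = -4)
F*4 + T(6, 3) = -4*4 + ⅓ = -16 + ⅓ = -47/3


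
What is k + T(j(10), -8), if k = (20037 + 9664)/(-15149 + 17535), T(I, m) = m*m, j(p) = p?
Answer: 182405/2386 ≈ 76.448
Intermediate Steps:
T(I, m) = m²
k = 29701/2386 ≈ 12.448
k + T(j(10), -8) = 29701/2386 + (-8)² = 29701/2386 + 64 = 182405/2386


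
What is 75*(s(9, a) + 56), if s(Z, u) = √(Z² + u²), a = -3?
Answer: 4200 + 225*√10 ≈ 4911.5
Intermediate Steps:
75*(s(9, a) + 56) = 75*(√(9² + (-3)²) + 56) = 75*(√(81 + 9) + 56) = 75*(√90 + 56) = 75*(3*√10 + 56) = 75*(56 + 3*√10) = 4200 + 225*√10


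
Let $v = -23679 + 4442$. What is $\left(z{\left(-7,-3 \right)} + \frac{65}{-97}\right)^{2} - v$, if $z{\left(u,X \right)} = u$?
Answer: $\frac{181554469}{9409} \approx 19296.0$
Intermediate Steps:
$v = -19237$
$\left(z{\left(-7,-3 \right)} + \frac{65}{-97}\right)^{2} - v = \left(-7 + \frac{65}{-97}\right)^{2} - -19237 = \left(-7 + 65 \left(- \frac{1}{97}\right)\right)^{2} + 19237 = \left(-7 - \frac{65}{97}\right)^{2} + 19237 = \left(- \frac{744}{97}\right)^{2} + 19237 = \frac{553536}{9409} + 19237 = \frac{181554469}{9409}$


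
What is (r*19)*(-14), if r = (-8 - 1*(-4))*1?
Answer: 1064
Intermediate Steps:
r = -4 (r = (-8 + 4)*1 = -4*1 = -4)
(r*19)*(-14) = -4*19*(-14) = -76*(-14) = 1064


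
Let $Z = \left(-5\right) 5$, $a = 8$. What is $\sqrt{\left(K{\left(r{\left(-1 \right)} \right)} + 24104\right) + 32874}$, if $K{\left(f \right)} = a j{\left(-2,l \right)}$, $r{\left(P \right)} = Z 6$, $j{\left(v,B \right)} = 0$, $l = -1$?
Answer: $\sqrt{56978} \approx 238.7$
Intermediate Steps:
$Z = -25$
$r{\left(P \right)} = -150$ ($r{\left(P \right)} = \left(-25\right) 6 = -150$)
$K{\left(f \right)} = 0$ ($K{\left(f \right)} = 8 \cdot 0 = 0$)
$\sqrt{\left(K{\left(r{\left(-1 \right)} \right)} + 24104\right) + 32874} = \sqrt{\left(0 + 24104\right) + 32874} = \sqrt{24104 + 32874} = \sqrt{56978}$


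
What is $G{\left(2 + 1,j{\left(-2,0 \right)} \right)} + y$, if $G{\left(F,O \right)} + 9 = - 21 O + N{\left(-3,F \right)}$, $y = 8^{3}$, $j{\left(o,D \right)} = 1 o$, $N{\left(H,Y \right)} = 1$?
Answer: $546$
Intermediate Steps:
$j{\left(o,D \right)} = o$
$y = 512$
$G{\left(F,O \right)} = -8 - 21 O$ ($G{\left(F,O \right)} = -9 - \left(-1 + 21 O\right) = -8 - 21 O$)
$G{\left(2 + 1,j{\left(-2,0 \right)} \right)} + y = \left(-8 - -42\right) + 512 = \left(-8 + 42\right) + 512 = 34 + 512 = 546$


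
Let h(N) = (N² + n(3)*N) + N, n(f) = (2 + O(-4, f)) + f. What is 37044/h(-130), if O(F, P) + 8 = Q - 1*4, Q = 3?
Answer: 2646/1235 ≈ 2.1425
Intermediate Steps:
O(F, P) = -9 (O(F, P) = -8 + (3 - 1*4) = -8 + (3 - 4) = -8 - 1 = -9)
n(f) = -7 + f (n(f) = (2 - 9) + f = -7 + f)
h(N) = N² - 3*N (h(N) = (N² + (-7 + 3)*N) + N = (N² - 4*N) + N = N² - 3*N)
37044/h(-130) = 37044/((-130*(-3 - 130))) = 37044/((-130*(-133))) = 37044/17290 = 37044*(1/17290) = 2646/1235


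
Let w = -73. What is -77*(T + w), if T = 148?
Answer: -5775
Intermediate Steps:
-77*(T + w) = -77*(148 - 73) = -77*75 = -5775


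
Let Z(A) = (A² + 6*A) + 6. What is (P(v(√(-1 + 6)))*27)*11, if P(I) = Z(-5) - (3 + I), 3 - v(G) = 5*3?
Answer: 2970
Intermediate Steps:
Z(A) = 6 + A² + 6*A
v(G) = -12 (v(G) = 3 - 5*3 = 3 - 1*15 = 3 - 15 = -12)
P(I) = -2 - I (P(I) = (6 + (-5)² + 6*(-5)) - (3 + I) = (6 + 25 - 30) - (3 + I) = 1 + (-3 - I) = -2 - I)
(P(v(√(-1 + 6)))*27)*11 = ((-2 - 1*(-12))*27)*11 = ((-2 + 12)*27)*11 = (10*27)*11 = 270*11 = 2970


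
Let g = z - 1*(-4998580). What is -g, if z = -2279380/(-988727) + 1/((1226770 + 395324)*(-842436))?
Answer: -6753613091984837028658633/1351105709459167368 ≈ -4.9986e+6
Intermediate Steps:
z = 3114796432206321193/1351105709459167368 (z = -2279380*(-1/988727) - 1/842436/1622094 = 2279380/988727 + (1/1622094)*(-1/842436) = 2279380/988727 - 1/1366510380984 = 3114796432206321193/1351105709459167368 ≈ 2.3054)
g = 6753613091984837028658633/1351105709459167368 (g = 3114796432206321193/1351105709459167368 - 1*(-4998580) = 3114796432206321193/1351105709459167368 + 4998580 = 6753613091984837028658633/1351105709459167368 ≈ 4.9986e+6)
-g = -1*6753613091984837028658633/1351105709459167368 = -6753613091984837028658633/1351105709459167368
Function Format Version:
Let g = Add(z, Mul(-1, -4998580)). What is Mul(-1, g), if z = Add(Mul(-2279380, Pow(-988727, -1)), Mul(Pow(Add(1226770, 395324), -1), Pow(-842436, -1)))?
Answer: Rational(-6753613091984837028658633, 1351105709459167368) ≈ -4.9986e+6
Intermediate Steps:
z = Rational(3114796432206321193, 1351105709459167368) (z = Add(Mul(-2279380, Rational(-1, 988727)), Mul(Pow(1622094, -1), Rational(-1, 842436))) = Add(Rational(2279380, 988727), Mul(Rational(1, 1622094), Rational(-1, 842436))) = Add(Rational(2279380, 988727), Rational(-1, 1366510380984)) = Rational(3114796432206321193, 1351105709459167368) ≈ 2.3054)
g = Rational(6753613091984837028658633, 1351105709459167368) (g = Add(Rational(3114796432206321193, 1351105709459167368), Mul(-1, -4998580)) = Add(Rational(3114796432206321193, 1351105709459167368), 4998580) = Rational(6753613091984837028658633, 1351105709459167368) ≈ 4.9986e+6)
Mul(-1, g) = Mul(-1, Rational(6753613091984837028658633, 1351105709459167368)) = Rational(-6753613091984837028658633, 1351105709459167368)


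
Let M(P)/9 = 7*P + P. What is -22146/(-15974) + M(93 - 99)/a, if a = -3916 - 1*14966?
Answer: 11807265/8378363 ≈ 1.4093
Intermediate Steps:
M(P) = 72*P (M(P) = 9*(7*P + P) = 9*(8*P) = 72*P)
a = -18882 (a = -3916 - 14966 = -18882)
-22146/(-15974) + M(93 - 99)/a = -22146/(-15974) + (72*(93 - 99))/(-18882) = -22146*(-1/15974) + (72*(-6))*(-1/18882) = 11073/7987 - 432*(-1/18882) = 11073/7987 + 24/1049 = 11807265/8378363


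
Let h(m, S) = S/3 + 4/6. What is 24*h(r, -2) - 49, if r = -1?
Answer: -49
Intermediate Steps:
h(m, S) = 2/3 + S/3 (h(m, S) = S*(1/3) + 4*(1/6) = S/3 + 2/3 = 2/3 + S/3)
24*h(r, -2) - 49 = 24*(2/3 + (1/3)*(-2)) - 49 = 24*(2/3 - 2/3) - 49 = 24*0 - 49 = 0 - 49 = -49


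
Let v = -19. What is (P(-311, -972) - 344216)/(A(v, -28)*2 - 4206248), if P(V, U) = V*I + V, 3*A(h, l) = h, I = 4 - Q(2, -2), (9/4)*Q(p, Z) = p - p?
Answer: 1037313/12618782 ≈ 0.082204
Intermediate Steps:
Q(p, Z) = 0 (Q(p, Z) = 4*(p - p)/9 = (4/9)*0 = 0)
I = 4 (I = 4 - 1*0 = 4 + 0 = 4)
A(h, l) = h/3
P(V, U) = 5*V (P(V, U) = V*4 + V = 4*V + V = 5*V)
(P(-311, -972) - 344216)/(A(v, -28)*2 - 4206248) = (5*(-311) - 344216)/(((⅓)*(-19))*2 - 4206248) = (-1555 - 344216)/(-19/3*2 - 4206248) = -345771/(-38/3 - 4206248) = -345771/(-12618782/3) = -345771*(-3/12618782) = 1037313/12618782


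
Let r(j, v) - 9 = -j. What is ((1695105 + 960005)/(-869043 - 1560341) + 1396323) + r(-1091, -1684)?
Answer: 1697437211161/1214692 ≈ 1.3974e+6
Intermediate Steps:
r(j, v) = 9 - j
((1695105 + 960005)/(-869043 - 1560341) + 1396323) + r(-1091, -1684) = ((1695105 + 960005)/(-869043 - 1560341) + 1396323) + (9 - 1*(-1091)) = (2655110/(-2429384) + 1396323) + (9 + 1091) = (2655110*(-1/2429384) + 1396323) + 1100 = (-1327555/1214692 + 1396323) + 1100 = 1696101049961/1214692 + 1100 = 1697437211161/1214692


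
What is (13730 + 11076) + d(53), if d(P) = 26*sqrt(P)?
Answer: 24806 + 26*sqrt(53) ≈ 24995.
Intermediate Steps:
(13730 + 11076) + d(53) = (13730 + 11076) + 26*sqrt(53) = 24806 + 26*sqrt(53)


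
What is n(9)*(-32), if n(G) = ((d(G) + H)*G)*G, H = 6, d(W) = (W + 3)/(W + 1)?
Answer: -93312/5 ≈ -18662.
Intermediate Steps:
d(W) = (3 + W)/(1 + W)
n(G) = G²*(6 + (3 + G)/(1 + G)) (n(G) = (((3 + G)/(1 + G) + 6)*G)*G = ((6 + (3 + G)/(1 + G))*G)*G = (G*(6 + (3 + G)/(1 + G)))*G = G²*(6 + (3 + G)/(1 + G)))
n(9)*(-32) = (9²*(9 + 7*9)/(1 + 9))*(-32) = (81*(9 + 63)/10)*(-32) = (81*(⅒)*72)*(-32) = (2916/5)*(-32) = -93312/5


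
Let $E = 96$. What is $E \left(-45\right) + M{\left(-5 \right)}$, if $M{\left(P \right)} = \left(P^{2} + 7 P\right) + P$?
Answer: $-4335$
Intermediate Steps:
$M{\left(P \right)} = P^{2} + 8 P$
$E \left(-45\right) + M{\left(-5 \right)} = 96 \left(-45\right) - 5 \left(8 - 5\right) = -4320 - 15 = -4335$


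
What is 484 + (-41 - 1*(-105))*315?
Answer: 20644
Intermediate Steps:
484 + (-41 - 1*(-105))*315 = 484 + (-41 + 105)*315 = 484 + 64*315 = 484 + 20160 = 20644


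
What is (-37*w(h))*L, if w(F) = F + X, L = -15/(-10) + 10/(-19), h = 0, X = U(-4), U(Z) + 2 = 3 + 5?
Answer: -4107/19 ≈ -216.16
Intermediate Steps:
U(Z) = 6 (U(Z) = -2 + (3 + 5) = -2 + 8 = 6)
X = 6
L = 37/38 (L = -15*(-⅒) + 10*(-1/19) = 3/2 - 10/19 = 37/38 ≈ 0.97368)
w(F) = 6 + F (w(F) = F + 6 = 6 + F)
(-37*w(h))*L = -37*(6 + 0)*(37/38) = -37*6*(37/38) = -222*37/38 = -4107/19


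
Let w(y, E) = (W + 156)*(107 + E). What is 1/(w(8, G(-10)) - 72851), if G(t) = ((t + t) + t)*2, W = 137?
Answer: -1/59080 ≈ -1.6926e-5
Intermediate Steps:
G(t) = 6*t (G(t) = (2*t + t)*2 = (3*t)*2 = 6*t)
w(y, E) = 31351 + 293*E (w(y, E) = (137 + 156)*(107 + E) = 293*(107 + E) = 31351 + 293*E)
1/(w(8, G(-10)) - 72851) = 1/((31351 + 293*(6*(-10))) - 72851) = 1/((31351 + 293*(-60)) - 72851) = 1/((31351 - 17580) - 72851) = 1/(13771 - 72851) = 1/(-59080) = -1/59080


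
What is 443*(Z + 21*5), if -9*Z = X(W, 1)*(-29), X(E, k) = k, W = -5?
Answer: 431482/9 ≈ 47942.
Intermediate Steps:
Z = 29/9 (Z = -(-29)/9 = -1/9*(-29) = 29/9 ≈ 3.2222)
443*(Z + 21*5) = 443*(29/9 + 21*5) = 443*(29/9 + 105) = 443*(974/9) = 431482/9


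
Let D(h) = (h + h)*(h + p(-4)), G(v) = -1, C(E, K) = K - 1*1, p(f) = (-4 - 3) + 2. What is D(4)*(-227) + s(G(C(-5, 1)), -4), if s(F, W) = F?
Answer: 1815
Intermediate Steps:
p(f) = -5 (p(f) = -7 + 2 = -5)
C(E, K) = -1 + K (C(E, K) = K - 1 = -1 + K)
D(h) = 2*h*(-5 + h) (D(h) = (h + h)*(h - 5) = (2*h)*(-5 + h) = 2*h*(-5 + h))
D(4)*(-227) + s(G(C(-5, 1)), -4) = (2*4*(-5 + 4))*(-227) - 1 = (2*4*(-1))*(-227) - 1 = -8*(-227) - 1 = 1816 - 1 = 1815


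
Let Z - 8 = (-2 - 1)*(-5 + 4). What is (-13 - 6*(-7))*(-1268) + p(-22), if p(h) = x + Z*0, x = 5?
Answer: -36767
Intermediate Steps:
Z = 11 (Z = 8 + (-2 - 1)*(-5 + 4) = 8 - 3*(-1) = 8 + 3 = 11)
p(h) = 5 (p(h) = 5 + 11*0 = 5 + 0 = 5)
(-13 - 6*(-7))*(-1268) + p(-22) = (-13 - 6*(-7))*(-1268) + 5 = (-13 + 42)*(-1268) + 5 = 29*(-1268) + 5 = -36772 + 5 = -36767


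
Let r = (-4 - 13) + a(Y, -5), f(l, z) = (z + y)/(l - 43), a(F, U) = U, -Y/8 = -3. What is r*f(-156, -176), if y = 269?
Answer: 2046/199 ≈ 10.281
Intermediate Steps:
Y = 24 (Y = -8*(-3) = 24)
f(l, z) = (269 + z)/(-43 + l) (f(l, z) = (z + 269)/(l - 43) = (269 + z)/(-43 + l))
r = -22 (r = (-4 - 13) - 5 = -17 - 5 = -22)
r*f(-156, -176) = -22*(269 - 176)/(-43 - 156) = -22*93/(-199) = -(-22)*93/199 = -22*(-93/199) = 2046/199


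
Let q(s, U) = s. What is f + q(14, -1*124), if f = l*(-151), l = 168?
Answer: -25354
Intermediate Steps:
f = -25368 (f = 168*(-151) = -25368)
f + q(14, -1*124) = -25368 + 14 = -25354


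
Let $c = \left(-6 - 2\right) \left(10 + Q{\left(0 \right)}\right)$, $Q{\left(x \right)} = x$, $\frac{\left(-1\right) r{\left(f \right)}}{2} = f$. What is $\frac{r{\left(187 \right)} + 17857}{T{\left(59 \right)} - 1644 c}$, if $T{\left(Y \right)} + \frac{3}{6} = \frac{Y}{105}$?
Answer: $\frac{3671430}{27619213} \approx 0.13293$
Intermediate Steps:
$T{\left(Y \right)} = - \frac{1}{2} + \frac{Y}{105}$
$r{\left(f \right)} = - 2 f$
$c = -80$ ($c = \left(-6 - 2\right) \left(10 + 0\right) = \left(-8\right) 10 = -80$)
$\frac{r{\left(187 \right)} + 17857}{T{\left(59 \right)} - 1644 c} = \frac{\left(-2\right) 187 + 17857}{\left(- \frac{1}{2} + \frac{1}{105} \cdot 59\right) - -131520} = \frac{-374 + 17857}{\left(- \frac{1}{2} + \frac{59}{105}\right) + 131520} = \frac{17483}{\frac{13}{210} + 131520} = \frac{17483}{\frac{27619213}{210}} = 17483 \cdot \frac{210}{27619213} = \frac{3671430}{27619213}$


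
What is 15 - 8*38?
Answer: -289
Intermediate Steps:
15 - 8*38 = 15 - 304 = -289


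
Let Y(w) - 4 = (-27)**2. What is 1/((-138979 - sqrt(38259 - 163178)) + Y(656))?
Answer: I/(sqrt(124919) - 138246*I) ≈ -7.2334e-6 + 1.8493e-8*I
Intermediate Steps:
Y(w) = 733 (Y(w) = 4 + (-27)**2 = 4 + 729 = 733)
1/((-138979 - sqrt(38259 - 163178)) + Y(656)) = 1/((-138979 - sqrt(38259 - 163178)) + 733) = 1/((-138979 - sqrt(-124919)) + 733) = 1/((-138979 - I*sqrt(124919)) + 733) = 1/(-138246 - I*sqrt(124919))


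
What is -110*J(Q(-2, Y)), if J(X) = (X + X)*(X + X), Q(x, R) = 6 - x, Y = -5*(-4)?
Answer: -28160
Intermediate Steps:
Y = 20
J(X) = 4*X² (J(X) = (2*X)*(2*X) = 4*X²)
-110*J(Q(-2, Y)) = -440*(6 - 1*(-2))² = -440*(6 + 2)² = -440*8² = -440*64 = -110*256 = -28160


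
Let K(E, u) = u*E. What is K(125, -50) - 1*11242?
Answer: -17492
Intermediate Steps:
K(E, u) = E*u
K(125, -50) - 1*11242 = 125*(-50) - 1*11242 = -6250 - 11242 = -17492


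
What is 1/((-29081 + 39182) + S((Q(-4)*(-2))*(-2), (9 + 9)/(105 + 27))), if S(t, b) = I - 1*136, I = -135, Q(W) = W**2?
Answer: 1/9830 ≈ 0.00010173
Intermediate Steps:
S(t, b) = -271 (S(t, b) = -135 - 1*136 = -135 - 136 = -271)
1/((-29081 + 39182) + S((Q(-4)*(-2))*(-2), (9 + 9)/(105 + 27))) = 1/((-29081 + 39182) - 271) = 1/(10101 - 271) = 1/9830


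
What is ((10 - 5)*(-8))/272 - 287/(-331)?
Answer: 8103/11254 ≈ 0.72001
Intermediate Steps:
((10 - 5)*(-8))/272 - 287/(-331) = (5*(-8))*(1/272) - 287*(-1/331) = -40*1/272 + 287/331 = -5/34 + 287/331 = 8103/11254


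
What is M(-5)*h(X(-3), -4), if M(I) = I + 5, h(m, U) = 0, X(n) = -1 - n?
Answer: 0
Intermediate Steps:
M(I) = 5 + I
M(-5)*h(X(-3), -4) = (5 - 5)*0 = 0*0 = 0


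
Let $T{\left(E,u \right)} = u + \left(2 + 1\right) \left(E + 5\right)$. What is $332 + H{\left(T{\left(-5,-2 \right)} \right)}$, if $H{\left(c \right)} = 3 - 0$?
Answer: $335$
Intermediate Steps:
$T{\left(E,u \right)} = 15 + u + 3 E$ ($T{\left(E,u \right)} = u + 3 \left(5 + E\right) = u + \left(15 + 3 E\right) = 15 + u + 3 E$)
$H{\left(c \right)} = 3$ ($H{\left(c \right)} = 3 + 0 = 3$)
$332 + H{\left(T{\left(-5,-2 \right)} \right)} = 332 + 3 = 335$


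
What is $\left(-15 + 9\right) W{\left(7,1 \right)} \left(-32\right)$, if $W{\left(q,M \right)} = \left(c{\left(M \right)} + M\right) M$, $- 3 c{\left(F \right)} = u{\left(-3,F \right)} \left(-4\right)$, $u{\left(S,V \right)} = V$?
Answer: $448$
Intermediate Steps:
$c{\left(F \right)} = \frac{4 F}{3}$ ($c{\left(F \right)} = - \frac{F \left(-4\right)}{3} = - \frac{\left(-4\right) F}{3} = \frac{4 F}{3}$)
$W{\left(q,M \right)} = \frac{7 M^{2}}{3}$ ($W{\left(q,M \right)} = \left(\frac{4 M}{3} + M\right) M = \frac{7 M}{3} M = \frac{7 M^{2}}{3}$)
$\left(-15 + 9\right) W{\left(7,1 \right)} \left(-32\right) = \left(-15 + 9\right) \frac{7 \cdot 1^{2}}{3} \left(-32\right) = - 6 \cdot \frac{7}{3} \cdot 1 \left(-32\right) = \left(-6\right) \frac{7}{3} \left(-32\right) = \left(-14\right) \left(-32\right) = 448$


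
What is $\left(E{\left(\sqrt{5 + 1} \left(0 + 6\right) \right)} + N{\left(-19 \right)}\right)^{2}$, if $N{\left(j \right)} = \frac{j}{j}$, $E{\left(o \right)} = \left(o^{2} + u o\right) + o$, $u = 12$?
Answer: $83593 + 33852 \sqrt{6} \approx 1.6651 \cdot 10^{5}$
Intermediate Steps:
$E{\left(o \right)} = o^{2} + 13 o$ ($E{\left(o \right)} = \left(o^{2} + 12 o\right) + o = o^{2} + 13 o$)
$N{\left(j \right)} = 1$
$\left(E{\left(\sqrt{5 + 1} \left(0 + 6\right) \right)} + N{\left(-19 \right)}\right)^{2} = \left(\sqrt{5 + 1} \left(0 + 6\right) \left(13 + \sqrt{5 + 1} \left(0 + 6\right)\right) + 1\right)^{2} = \left(\sqrt{6} \cdot 6 \left(13 + \sqrt{6} \cdot 6\right) + 1\right)^{2} = \left(6 \sqrt{6} \left(13 + 6 \sqrt{6}\right) + 1\right)^{2} = \left(1 + 6 \sqrt{6} \left(13 + 6 \sqrt{6}\right)\right)^{2}$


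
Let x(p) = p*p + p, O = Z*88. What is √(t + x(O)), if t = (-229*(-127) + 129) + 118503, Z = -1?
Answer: √155371 ≈ 394.17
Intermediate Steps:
O = -88 (O = -1*88 = -88)
x(p) = p + p² (x(p) = p² + p = p + p²)
t = 147715 (t = (29083 + 129) + 118503 = 29212 + 118503 = 147715)
√(t + x(O)) = √(147715 - 88*(1 - 88)) = √(147715 - 88*(-87)) = √(147715 + 7656) = √155371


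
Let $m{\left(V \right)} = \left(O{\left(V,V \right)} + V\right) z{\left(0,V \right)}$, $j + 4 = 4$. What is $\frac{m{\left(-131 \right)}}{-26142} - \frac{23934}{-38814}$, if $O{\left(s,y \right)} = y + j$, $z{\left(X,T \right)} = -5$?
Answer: $\frac{47903024}{84556299} \approx 0.56652$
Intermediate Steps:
$j = 0$ ($j = -4 + 4 = 0$)
$O{\left(s,y \right)} = y$ ($O{\left(s,y \right)} = y + 0 = y$)
$m{\left(V \right)} = - 10 V$ ($m{\left(V \right)} = \left(V + V\right) \left(-5\right) = 2 V \left(-5\right) = - 10 V$)
$\frac{m{\left(-131 \right)}}{-26142} - \frac{23934}{-38814} = \frac{\left(-10\right) \left(-131\right)}{-26142} - \frac{23934}{-38814} = 1310 \left(- \frac{1}{26142}\right) - - \frac{3989}{6469} = - \frac{655}{13071} + \frac{3989}{6469} = \frac{47903024}{84556299}$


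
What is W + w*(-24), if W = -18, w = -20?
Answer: 462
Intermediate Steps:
W + w*(-24) = -18 - 20*(-24) = -18 + 480 = 462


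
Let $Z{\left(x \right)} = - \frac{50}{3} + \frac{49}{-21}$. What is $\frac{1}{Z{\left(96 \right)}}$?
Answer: $- \frac{1}{19} \approx -0.052632$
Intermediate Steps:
$Z{\left(x \right)} = -19$ ($Z{\left(x \right)} = \left(-50\right) \frac{1}{3} + 49 \left(- \frac{1}{21}\right) = - \frac{50}{3} - \frac{7}{3} = -19$)
$\frac{1}{Z{\left(96 \right)}} = \frac{1}{-19} = - \frac{1}{19}$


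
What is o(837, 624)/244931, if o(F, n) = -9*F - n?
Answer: -8157/244931 ≈ -0.033303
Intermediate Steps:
o(F, n) = -n - 9*F
o(837, 624)/244931 = (-1*624 - 9*837)/244931 = (-624 - 7533)*(1/244931) = -8157*1/244931 = -8157/244931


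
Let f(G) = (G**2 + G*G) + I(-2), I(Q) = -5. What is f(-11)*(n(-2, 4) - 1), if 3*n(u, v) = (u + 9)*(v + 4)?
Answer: 4187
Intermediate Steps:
f(G) = -5 + 2*G**2 (f(G) = (G**2 + G*G) - 5 = (G**2 + G**2) - 5 = 2*G**2 - 5 = -5 + 2*G**2)
n(u, v) = (4 + v)*(9 + u)/3 (n(u, v) = ((u + 9)*(v + 4))/3 = ((9 + u)*(4 + v))/3 = ((4 + v)*(9 + u))/3 = (4 + v)*(9 + u)/3)
f(-11)*(n(-2, 4) - 1) = (-5 + 2*(-11)**2)*((12 + 3*4 + (4/3)*(-2) + (1/3)*(-2)*4) - 1) = (-5 + 2*121)*((12 + 12 - 8/3 - 8/3) - 1) = (-5 + 242)*(56/3 - 1) = 237*(53/3) = 4187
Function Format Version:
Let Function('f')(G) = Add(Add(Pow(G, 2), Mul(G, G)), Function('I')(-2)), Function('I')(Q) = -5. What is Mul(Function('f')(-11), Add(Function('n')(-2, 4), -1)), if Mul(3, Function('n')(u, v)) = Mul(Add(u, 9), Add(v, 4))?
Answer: 4187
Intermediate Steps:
Function('f')(G) = Add(-5, Mul(2, Pow(G, 2))) (Function('f')(G) = Add(Add(Pow(G, 2), Mul(G, G)), -5) = Add(Add(Pow(G, 2), Pow(G, 2)), -5) = Add(Mul(2, Pow(G, 2)), -5) = Add(-5, Mul(2, Pow(G, 2))))
Function('n')(u, v) = Mul(Rational(1, 3), Add(4, v), Add(9, u)) (Function('n')(u, v) = Mul(Rational(1, 3), Mul(Add(u, 9), Add(v, 4))) = Mul(Rational(1, 3), Mul(Add(9, u), Add(4, v))) = Mul(Rational(1, 3), Mul(Add(4, v), Add(9, u))) = Mul(Rational(1, 3), Add(4, v), Add(9, u)))
Mul(Function('f')(-11), Add(Function('n')(-2, 4), -1)) = Mul(Add(-5, Mul(2, Pow(-11, 2))), Add(Add(12, Mul(3, 4), Mul(Rational(4, 3), -2), Mul(Rational(1, 3), -2, 4)), -1)) = Mul(Add(-5, Mul(2, 121)), Add(Add(12, 12, Rational(-8, 3), Rational(-8, 3)), -1)) = Mul(Add(-5, 242), Add(Rational(56, 3), -1)) = Mul(237, Rational(53, 3)) = 4187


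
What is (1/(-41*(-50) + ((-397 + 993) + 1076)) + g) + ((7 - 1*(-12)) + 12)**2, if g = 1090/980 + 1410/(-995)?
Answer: 17433366224/18146611 ≈ 960.70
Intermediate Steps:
g = -5945/19502 (g = 1090*(1/980) + 1410*(-1/995) = 109/98 - 282/199 = -5945/19502 ≈ -0.30484)
(1/(-41*(-50) + ((-397 + 993) + 1076)) + g) + ((7 - 1*(-12)) + 12)**2 = (1/(-41*(-50) + ((-397 + 993) + 1076)) - 5945/19502) + ((7 - 1*(-12)) + 12)**2 = (1/(2050 + (596 + 1076)) - 5945/19502) + ((7 + 12) + 12)**2 = (1/(2050 + 1672) - 5945/19502) + (19 + 12)**2 = (1/3722 - 5945/19502) + 31**2 = (1/3722 - 5945/19502) + 961 = -5526947/18146611 + 961 = 17433366224/18146611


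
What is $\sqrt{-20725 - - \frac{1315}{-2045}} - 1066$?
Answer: $-1066 + \frac{2 i \sqrt{866751573}}{409} \approx -1066.0 + 143.96 i$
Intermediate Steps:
$\sqrt{-20725 - - \frac{1315}{-2045}} - 1066 = \sqrt{-20725 - \left(-1315\right) \left(- \frac{1}{2045}\right)} - 1066 = \sqrt{-20725 - \frac{263}{409}} - 1066 = \sqrt{- \frac{8476788}{409}} - 1066 = \frac{2 i \sqrt{866751573}}{409} - 1066 = -1066 + \frac{2 i \sqrt{866751573}}{409}$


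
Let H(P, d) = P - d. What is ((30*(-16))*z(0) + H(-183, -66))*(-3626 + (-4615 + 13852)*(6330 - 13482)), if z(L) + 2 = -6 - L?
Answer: -245966137950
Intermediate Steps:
z(L) = -8 - L (z(L) = -2 + (-6 - L) = -8 - L)
((30*(-16))*z(0) + H(-183, -66))*(-3626 + (-4615 + 13852)*(6330 - 13482)) = ((30*(-16))*(-8 - 1*0) + (-183 - 1*(-66)))*(-3626 + (-4615 + 13852)*(6330 - 13482)) = (-480*(-8 + 0) + (-183 + 66))*(-3626 + 9237*(-7152)) = (-480*(-8) - 117)*(-3626 - 66063024) = (3840 - 117)*(-66066650) = 3723*(-66066650) = -245966137950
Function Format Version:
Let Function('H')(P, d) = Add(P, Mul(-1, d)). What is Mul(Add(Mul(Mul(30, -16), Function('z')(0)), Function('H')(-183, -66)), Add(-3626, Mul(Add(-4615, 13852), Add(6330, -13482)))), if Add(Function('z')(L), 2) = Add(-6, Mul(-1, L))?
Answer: -245966137950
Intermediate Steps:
Function('z')(L) = Add(-8, Mul(-1, L)) (Function('z')(L) = Add(-2, Add(-6, Mul(-1, L))) = Add(-8, Mul(-1, L)))
Mul(Add(Mul(Mul(30, -16), Function('z')(0)), Function('H')(-183, -66)), Add(-3626, Mul(Add(-4615, 13852), Add(6330, -13482)))) = Mul(Add(Mul(Mul(30, -16), Add(-8, Mul(-1, 0))), Add(-183, Mul(-1, -66))), Add(-3626, Mul(Add(-4615, 13852), Add(6330, -13482)))) = Mul(Add(Mul(-480, Add(-8, 0)), Add(-183, 66)), Add(-3626, Mul(9237, -7152))) = Mul(Add(Mul(-480, -8), -117), Add(-3626, -66063024)) = Mul(Add(3840, -117), -66066650) = Mul(3723, -66066650) = -245966137950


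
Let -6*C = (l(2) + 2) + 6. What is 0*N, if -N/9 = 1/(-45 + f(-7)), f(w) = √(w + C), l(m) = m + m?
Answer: 0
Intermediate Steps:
l(m) = 2*m
C = -2 (C = -((2*2 + 2) + 6)/6 = -((4 + 2) + 6)/6 = -(6 + 6)/6 = -⅙*12 = -2)
f(w) = √(-2 + w) (f(w) = √(w - 2) = √(-2 + w))
N = -(-45 - 3*I)/226 (N = -9/(-45 + √(-2 - 7)) = -9/(-45 + √(-9)) = -9*(-45 - 3*I)/2034 = -(-45 - 3*I)/226 ≈ 0.19912 + 0.013274*I)
0*N = 0*(45/226 + 3*I/226) = 0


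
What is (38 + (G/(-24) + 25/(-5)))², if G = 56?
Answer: 8464/9 ≈ 940.44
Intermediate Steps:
(38 + (G/(-24) + 25/(-5)))² = (38 + (56/(-24) + 25/(-5)))² = (38 + (56*(-1/24) + 25*(-⅕)))² = (38 + (-7/3 - 5))² = (38 - 22/3)² = (92/3)² = 8464/9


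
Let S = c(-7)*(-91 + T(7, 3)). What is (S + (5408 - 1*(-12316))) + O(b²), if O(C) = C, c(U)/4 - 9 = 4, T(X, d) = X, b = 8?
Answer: 13420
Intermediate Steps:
c(U) = 52 (c(U) = 36 + 4*4 = 36 + 16 = 52)
S = -4368 (S = 52*(-91 + 7) = 52*(-84) = -4368)
(S + (5408 - 1*(-12316))) + O(b²) = (-4368 + (5408 - 1*(-12316))) + 8² = (-4368 + (5408 + 12316)) + 64 = (-4368 + 17724) + 64 = 13356 + 64 = 13420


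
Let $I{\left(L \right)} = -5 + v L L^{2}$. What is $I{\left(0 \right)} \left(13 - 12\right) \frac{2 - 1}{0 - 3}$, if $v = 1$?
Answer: $\frac{5}{3} \approx 1.6667$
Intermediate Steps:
$I{\left(L \right)} = -5 + L^{3}$ ($I{\left(L \right)} = -5 + 1 L L^{2} = -5 + 1 L^{3} = -5 + L^{3}$)
$I{\left(0 \right)} \left(13 - 12\right) \frac{2 - 1}{0 - 3} = \left(-5 + 0^{3}\right) \left(13 - 12\right) \frac{2 - 1}{0 - 3} = \left(-5 + 0\right) 1 \cdot 1 \frac{1}{-3} = \left(-5\right) 1 \cdot 1 \left(- \frac{1}{3}\right) = \left(-5\right) \left(- \frac{1}{3}\right) = \frac{5}{3}$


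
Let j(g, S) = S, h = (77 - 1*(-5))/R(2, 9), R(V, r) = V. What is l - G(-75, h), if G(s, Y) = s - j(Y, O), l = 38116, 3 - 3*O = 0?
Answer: 38192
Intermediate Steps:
O = 1 (O = 1 - ⅓*0 = 1 + 0 = 1)
h = 41 (h = (77 - 1*(-5))/2 = (77 + 5)*(½) = 82*(½) = 41)
G(s, Y) = -1 + s (G(s, Y) = s - 1*1 = s - 1 = -1 + s)
l - G(-75, h) = 38116 - (-1 - 75) = 38116 - 1*(-76) = 38116 + 76 = 38192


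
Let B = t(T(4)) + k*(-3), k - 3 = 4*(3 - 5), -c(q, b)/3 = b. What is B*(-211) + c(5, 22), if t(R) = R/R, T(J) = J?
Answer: -3442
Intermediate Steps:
c(q, b) = -3*b
k = -5 (k = 3 + 4*(3 - 5) = 3 + 4*(-2) = 3 - 8 = -5)
t(R) = 1
B = 16 (B = 1 - 5*(-3) = 1 + 15 = 16)
B*(-211) + c(5, 22) = 16*(-211) - 3*22 = -3376 - 66 = -3442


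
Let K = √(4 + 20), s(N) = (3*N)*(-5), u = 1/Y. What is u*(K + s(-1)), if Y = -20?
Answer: -¾ - √6/10 ≈ -0.99495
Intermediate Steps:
u = -1/20 (u = 1/(-20) = -1/20 ≈ -0.050000)
s(N) = -15*N
K = 2*√6 (K = √24 = 2*√6 ≈ 4.8990)
u*(K + s(-1)) = -(2*√6 - 15*(-1))/20 = -(2*√6 + 15)/20 = -(15 + 2*√6)/20 = -¾ - √6/10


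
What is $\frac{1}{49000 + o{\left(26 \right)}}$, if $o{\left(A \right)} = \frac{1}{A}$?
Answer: $\frac{26}{1274001} \approx 2.0408 \cdot 10^{-5}$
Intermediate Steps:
$\frac{1}{49000 + o{\left(26 \right)}} = \frac{1}{49000 + \frac{1}{26}} = \frac{1}{\frac{1274001}{26}} = \frac{26}{1274001}$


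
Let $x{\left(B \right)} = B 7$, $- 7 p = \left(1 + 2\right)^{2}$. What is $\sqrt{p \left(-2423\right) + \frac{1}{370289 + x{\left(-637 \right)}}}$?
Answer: $\frac{\sqrt{20429258231921770}}{2560810} \approx 55.815$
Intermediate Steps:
$p = - \frac{9}{7}$ ($p = - \frac{\left(1 + 2\right)^{2}}{7} = - \frac{3^{2}}{7} = \left(- \frac{1}{7}\right) 9 = - \frac{9}{7} \approx -1.2857$)
$x{\left(B \right)} = 7 B$
$\sqrt{p \left(-2423\right) + \frac{1}{370289 + x{\left(-637 \right)}}} = \sqrt{\left(- \frac{9}{7}\right) \left(-2423\right) + \frac{1}{370289 + 7 \left(-637\right)}} = \sqrt{\frac{21807}{7} + \frac{1}{370289 - 4459}} = \sqrt{\frac{21807}{7} + \frac{1}{365830}} = \sqrt{\frac{7977654817}{2560810}} = \frac{\sqrt{20429258231921770}}{2560810}$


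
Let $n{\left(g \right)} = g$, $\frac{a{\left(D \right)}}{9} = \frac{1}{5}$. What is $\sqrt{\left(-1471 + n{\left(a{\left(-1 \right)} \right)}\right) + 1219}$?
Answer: $\frac{3 i \sqrt{695}}{5} \approx 15.818 i$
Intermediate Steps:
$a{\left(D \right)} = \frac{9}{5}$
$\sqrt{\left(-1471 + n{\left(a{\left(-1 \right)} \right)}\right) + 1219} = \sqrt{\left(-1471 + \frac{9}{5}\right) + 1219} = \sqrt{- \frac{7346}{5} + 1219} = \sqrt{- \frac{1251}{5}} = \frac{3 i \sqrt{695}}{5}$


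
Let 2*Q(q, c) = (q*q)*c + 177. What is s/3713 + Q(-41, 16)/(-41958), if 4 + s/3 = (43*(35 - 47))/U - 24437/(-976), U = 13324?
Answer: -77404023916133/253241094898512 ≈ -0.30565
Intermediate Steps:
s = 204808557/3251056 (s = -12 + 3*((43*(35 - 47))/13324 - 24437/(-976)) = -12 + 3*((43*(-12))*(1/13324) - 24437*(-1/976)) = -12 + 3*(-516*1/13324 + 24437/976) = -12 + 3*(-129/3331 + 24437/976) = -12 + 3*(81273743/3251056) = -12 + 243821229/3251056 = 204808557/3251056 ≈ 62.998)
Q(q, c) = 177/2 + c*q²/2 (Q(q, c) = ((q*q)*c + 177)/2 = (q²*c + 177)/2 = (c*q² + 177)/2 = (177 + c*q²)/2 = 177/2 + c*q²/2)
s/3713 + Q(-41, 16)/(-41958) = (204808557/3251056)/3713 + (177/2 + (½)*16*(-41)²)/(-41958) = (204808557/3251056)*(1/3713) + (177/2 + (½)*16*1681)*(-1/41958) = 204808557/12071170928 + (177/2 + 13448)*(-1/41958) = 204808557/12071170928 + (27073/2)*(-1/41958) = 204808557/12071170928 - 27073/83916 = -77404023916133/253241094898512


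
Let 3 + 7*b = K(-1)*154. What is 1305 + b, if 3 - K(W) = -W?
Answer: 9440/7 ≈ 1348.6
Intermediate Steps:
K(W) = 3 + W (K(W) = 3 - (-1)*W = 3 + W)
b = 305/7 (b = -3/7 + ((3 - 1)*154)/7 = -3/7 + (2*154)/7 = -3/7 + (⅐)*308 = -3/7 + 44 = 305/7 ≈ 43.571)
1305 + b = 1305 + 305/7 = 9440/7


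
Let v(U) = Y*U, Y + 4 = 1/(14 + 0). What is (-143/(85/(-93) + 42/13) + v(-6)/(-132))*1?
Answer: -4854841/78428 ≈ -61.902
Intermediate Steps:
Y = -55/14 (Y = -4 + 1/(14 + 0) = -4 + 1/14 = -55/14 ≈ -3.9286)
v(U) = -55*U/14
(-143/(85/(-93) + 42/13) + v(-6)/(-132))*1 = (-143/(85/(-93) + 42/13) - 55/14*(-6)/(-132))*1 = (-143/(85*(-1/93) + 42*(1/13)) + (165/7)*(-1/132))*1 = (-143/(-85/93 + 42/13) - 5/28)*1 = (-143/2801/1209 - 5/28)*1 = (-143*1209/2801 - 5/28)*1 = (-172887/2801 - 5/28)*1 = -4854841/78428*1 = -4854841/78428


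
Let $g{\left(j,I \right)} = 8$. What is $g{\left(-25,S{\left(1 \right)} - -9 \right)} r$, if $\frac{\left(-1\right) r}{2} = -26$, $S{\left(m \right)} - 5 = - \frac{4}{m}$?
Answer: $416$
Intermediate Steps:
$S{\left(m \right)} = 5 - \frac{4}{m}$
$r = 52$ ($r = \left(-2\right) \left(-26\right) = 52$)
$g{\left(-25,S{\left(1 \right)} - -9 \right)} r = 8 \cdot 52 = 416$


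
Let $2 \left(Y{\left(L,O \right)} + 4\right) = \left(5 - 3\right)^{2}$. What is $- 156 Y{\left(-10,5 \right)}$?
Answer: $312$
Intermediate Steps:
$Y{\left(L,O \right)} = -2$ ($Y{\left(L,O \right)} = -4 + \frac{\left(5 - 3\right)^{2}}{2} = -4 + \frac{2^{2}}{2} = -4 + \frac{1}{2} \cdot 4 = -4 + 2 = -2$)
$- 156 Y{\left(-10,5 \right)} = \left(-156\right) \left(-2\right) = 312$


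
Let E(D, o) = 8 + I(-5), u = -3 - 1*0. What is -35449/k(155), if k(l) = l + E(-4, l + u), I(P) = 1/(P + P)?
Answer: -354490/1629 ≈ -217.61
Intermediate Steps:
u = -3 (u = -3 + 0 = -3)
I(P) = 1/(2*P)
E(D, o) = 79/10 (E(D, o) = 8 + (1/2)/(-5) = 8 + (1/2)*(-1/5) = 8 - 1/10 = 79/10)
k(l) = 79/10 + l (k(l) = l + 79/10 = 79/10 + l)
-35449/k(155) = -35449/(79/10 + 155) = -35449/1629/10 = -35449*10/1629 = -354490/1629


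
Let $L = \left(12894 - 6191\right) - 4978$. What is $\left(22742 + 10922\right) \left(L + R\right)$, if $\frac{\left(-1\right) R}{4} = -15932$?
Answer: $2203409792$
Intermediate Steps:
$R = 63728$ ($R = \left(-4\right) \left(-15932\right) = 63728$)
$L = 1725$ ($L = 6703 - 4978 = 1725$)
$\left(22742 + 10922\right) \left(L + R\right) = \left(22742 + 10922\right) \left(1725 + 63728\right) = 33664 \cdot 65453 = 2203409792$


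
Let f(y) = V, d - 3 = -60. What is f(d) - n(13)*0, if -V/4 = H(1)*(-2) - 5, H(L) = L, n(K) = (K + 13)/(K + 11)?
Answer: 28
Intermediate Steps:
n(K) = (13 + K)/(11 + K)
d = -57 (d = 3 - 60 = -57)
V = 28 (V = -4*(1*(-2) - 5) = -4*(-2 - 5) = -4*(-7) = 28)
f(y) = 28
f(d) - n(13)*0 = 28 - (13 + 13)/(11 + 13)*0 = 28 - 26/24*0 = 28 - (1/24)*26*0 = 28 - 13*0/12 = 28 - 1*0 = 28 + 0 = 28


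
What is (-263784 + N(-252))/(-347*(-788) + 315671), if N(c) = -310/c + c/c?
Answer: -33236503/74227482 ≈ -0.44777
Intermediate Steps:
N(c) = 1 - 310/c (N(c) = -310/c + 1 = 1 - 310/c)
(-263784 + N(-252))/(-347*(-788) + 315671) = (-263784 + (-310 - 252)/(-252))/(-347*(-788) + 315671) = (-263784 - 1/252*(-562))/(273436 + 315671) = (-263784 + 281/126)/589107 = -33236503/126*1/589107 = -33236503/74227482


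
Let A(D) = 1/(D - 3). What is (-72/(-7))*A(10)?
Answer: 72/49 ≈ 1.4694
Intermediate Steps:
A(D) = 1/(-3 + D)
(-72/(-7))*A(10) = (-72/(-7))/(-3 + 10) = -72*(-1)/7/7 = -12*(-6/7)*(1/7) = (72/7)*(1/7) = 72/49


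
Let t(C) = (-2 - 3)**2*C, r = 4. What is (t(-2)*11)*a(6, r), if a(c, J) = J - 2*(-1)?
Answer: -3300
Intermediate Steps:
t(C) = 25*C (t(C) = (-5)**2*C = 25*C)
a(c, J) = 2 + J (a(c, J) = J + 2 = 2 + J)
(t(-2)*11)*a(6, r) = ((25*(-2))*11)*(2 + 4) = -50*11*6 = -550*6 = -3300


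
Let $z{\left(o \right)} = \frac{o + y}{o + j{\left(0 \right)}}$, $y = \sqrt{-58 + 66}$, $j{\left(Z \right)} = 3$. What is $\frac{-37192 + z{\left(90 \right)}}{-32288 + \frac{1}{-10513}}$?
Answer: $\frac{12120668986}{10522756095} - \frac{21026 \sqrt{2}}{31568268285} \approx 1.1519$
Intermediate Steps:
$y = 2 \sqrt{2}$ ($y = \sqrt{8} = 2 \sqrt{2} \approx 2.8284$)
$z{\left(o \right)} = \frac{o + 2 \sqrt{2}}{3 + o}$ ($z{\left(o \right)} = \frac{o + 2 \sqrt{2}}{o + 3} = \frac{o + 2 \sqrt{2}}{3 + o}$)
$\frac{-37192 + z{\left(90 \right)}}{-32288 + \frac{1}{-10513}} = \frac{-37192 + \frac{90 + 2 \sqrt{2}}{3 + 90}}{-32288 + \frac{1}{-10513}} = \frac{-37192 + \frac{90 + 2 \sqrt{2}}{93}}{-32288 - \frac{1}{10513}} = \frac{-37192 + \frac{90 + 2 \sqrt{2}}{93}}{- \frac{339443745}{10513}} = \left(-37192 + \left(\frac{30}{31} + \frac{2 \sqrt{2}}{93}\right)\right) \left(- \frac{10513}{339443745}\right) = \left(- \frac{1152922}{31} + \frac{2 \sqrt{2}}{93}\right) \left(- \frac{10513}{339443745}\right) = \frac{12120668986}{10522756095} - \frac{21026 \sqrt{2}}{31568268285}$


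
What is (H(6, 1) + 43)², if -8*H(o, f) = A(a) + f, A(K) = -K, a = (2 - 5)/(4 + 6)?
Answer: 11744329/6400 ≈ 1835.1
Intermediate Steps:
a = -3/10 ≈ -0.30000
H(o, f) = -3/80 - f/8 (H(o, f) = -(-1*(-3/10) + f)/8 = -(3/10 + f)/8 = -3/80 - f/8)
(H(6, 1) + 43)² = ((-3/80 - ⅛*1) + 43)² = ((-3/80 - ⅛) + 43)² = (-13/80 + 43)² = (3427/80)² = 11744329/6400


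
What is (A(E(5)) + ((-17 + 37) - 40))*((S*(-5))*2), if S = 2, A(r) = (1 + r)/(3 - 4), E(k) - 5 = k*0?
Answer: 520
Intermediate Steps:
E(k) = 5 (E(k) = 5 + k*0 = 5 + 0 = 5)
A(r) = -1 - r (A(r) = (1 + r)/(-1) = (1 + r)*(-1) = -1 - r)
(A(E(5)) + ((-17 + 37) - 40))*((S*(-5))*2) = ((-1 - 1*5) + ((-17 + 37) - 40))*((2*(-5))*2) = ((-1 - 5) + (20 - 40))*(-10*2) = (-6 - 20)*(-20) = -26*(-20) = 520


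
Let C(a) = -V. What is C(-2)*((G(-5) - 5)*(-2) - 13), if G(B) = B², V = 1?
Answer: 53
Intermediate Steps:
C(a) = -1 (C(a) = -1*1 = -1)
C(-2)*((G(-5) - 5)*(-2) - 13) = -(((-5)² - 5)*(-2) - 13) = -((25 - 5)*(-2) - 13) = -(20*(-2) - 13) = -(-40 - 13) = -1*(-53) = 53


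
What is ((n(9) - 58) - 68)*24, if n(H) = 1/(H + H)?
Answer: -9068/3 ≈ -3022.7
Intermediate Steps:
n(H) = 1/(2*H)
((n(9) - 58) - 68)*24 = (((½)/9 - 58) - 68)*24 = (((½)*(⅑) - 58) - 68)*24 = ((1/18 - 58) - 68)*24 = (-1043/18 - 68)*24 = -2267/18*24 = -9068/3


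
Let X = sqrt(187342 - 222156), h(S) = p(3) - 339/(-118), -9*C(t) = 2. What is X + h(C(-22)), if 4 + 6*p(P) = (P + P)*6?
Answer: 2905/354 + 13*I*sqrt(206) ≈ 8.2062 + 186.59*I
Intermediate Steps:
p(P) = -2/3 + 2*P (p(P) = -2/3 + ((P + P)*6)/6 = -2/3 + ((2*P)*6)/6 = -2/3 + (12*P)/6 = -2/3 + 2*P)
C(t) = -2/9 (C(t) = -1/9*2 = -2/9)
h(S) = 2905/354 (h(S) = (-2/3 + 2*3) - 339/(-118) = (-2/3 + 6) - 339*(-1)/118 = 16/3 - 1*(-339/118) = 16/3 + 339/118 = 2905/354)
X = 13*I*sqrt(206) (X = sqrt(-34814) = 13*I*sqrt(206) ≈ 186.59*I)
X + h(C(-22)) = 13*I*sqrt(206) + 2905/354 = 2905/354 + 13*I*sqrt(206)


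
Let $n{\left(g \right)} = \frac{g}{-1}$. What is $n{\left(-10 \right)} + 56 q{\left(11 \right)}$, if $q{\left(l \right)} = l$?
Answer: $626$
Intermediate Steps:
$n{\left(g \right)} = - g$ ($n{\left(g \right)} = g \left(-1\right) = - g$)
$n{\left(-10 \right)} + 56 q{\left(11 \right)} = \left(-1\right) \left(-10\right) + 56 \cdot 11 = 10 + 616 = 626$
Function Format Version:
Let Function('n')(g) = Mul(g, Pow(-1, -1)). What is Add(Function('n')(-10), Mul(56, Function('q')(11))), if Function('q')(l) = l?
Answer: 626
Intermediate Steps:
Function('n')(g) = Mul(-1, g) (Function('n')(g) = Mul(g, -1) = Mul(-1, g))
Add(Function('n')(-10), Mul(56, Function('q')(11))) = Add(Mul(-1, -10), Mul(56, 11)) = Add(10, 616) = 626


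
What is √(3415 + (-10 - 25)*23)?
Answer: 3*√290 ≈ 51.088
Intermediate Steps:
√(3415 + (-10 - 25)*23) = √(3415 - 35*23) = √(3415 - 805) = √2610 = 3*√290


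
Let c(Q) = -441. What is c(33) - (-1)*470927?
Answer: 470486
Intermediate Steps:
c(33) - (-1)*470927 = -441 - (-1)*470927 = -441 - 1*(-470927) = -441 + 470927 = 470486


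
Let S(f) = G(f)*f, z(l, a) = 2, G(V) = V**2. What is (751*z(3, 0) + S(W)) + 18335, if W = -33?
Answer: -16100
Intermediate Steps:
S(f) = f**3 (S(f) = f**2*f = f**3)
(751*z(3, 0) + S(W)) + 18335 = (751*2 + (-33)**3) + 18335 = (1502 - 35937) + 18335 = -34435 + 18335 = -16100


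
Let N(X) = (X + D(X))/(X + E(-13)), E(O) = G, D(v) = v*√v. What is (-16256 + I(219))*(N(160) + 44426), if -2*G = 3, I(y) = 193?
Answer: -226221043806/317 - 20560640*√10/317 ≈ -7.1384e+8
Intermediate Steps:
D(v) = v^(3/2)
G = -3/2 (G = -½*3 = -3/2 ≈ -1.5000)
E(O) = -3/2
N(X) = (X + X^(3/2))/(-3/2 + X) (N(X) = (X + X^(3/2))/(X - 3/2) = (X + X^(3/2))/(-3/2 + X))
(-16256 + I(219))*(N(160) + 44426) = (-16256 + 193)*(2*(160 + 160^(3/2))/(-3 + 2*160) + 44426) = -16063*(2*(160 + 640*√10)/(-3 + 320) + 44426) = -16063*(2*(160 + 640*√10)/317 + 44426) = -16063*(2*(1/317)*(160 + 640*√10) + 44426) = -16063*((320/317 + 1280*√10/317) + 44426) = -16063*(14083362/317 + 1280*√10/317) = -226221043806/317 - 20560640*√10/317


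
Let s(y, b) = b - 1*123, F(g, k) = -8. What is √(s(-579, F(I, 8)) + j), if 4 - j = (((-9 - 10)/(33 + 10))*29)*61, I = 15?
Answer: 5*√48418/43 ≈ 25.586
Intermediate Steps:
s(y, b) = -123 + b (s(y, b) = b - 123 = -123 + b)
j = 33783/43 (j = 4 - ((-9 - 10)/(33 + 10))*29*61 = 4 - -19/43*29*61 = 4 - -19*1/43*29*61 = 4 - (-19/43*29)*61 = 4 - (-551)*61/43 = 4 - 1*(-33611/43) = 4 + 33611/43 = 33783/43 ≈ 785.65)
√(s(-579, F(I, 8)) + j) = √((-123 - 8) + 33783/43) = √(-131 + 33783/43) = √(28150/43) = 5*√48418/43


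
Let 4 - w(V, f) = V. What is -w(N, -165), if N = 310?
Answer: 306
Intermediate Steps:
w(V, f) = 4 - V
-w(N, -165) = -(4 - 1*310) = -(4 - 310) = -1*(-306) = 306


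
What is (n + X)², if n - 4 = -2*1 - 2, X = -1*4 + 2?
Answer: 4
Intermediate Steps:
X = -2 (X = -4 + 2 = -2)
n = 0 (n = 4 + (-2*1 - 2) = 4 + (-2 - 2) = 4 - 4 = 0)
(n + X)² = (0 - 2)² = (-2)² = 4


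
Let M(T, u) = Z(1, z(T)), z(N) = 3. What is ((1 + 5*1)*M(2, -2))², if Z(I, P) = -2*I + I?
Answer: 36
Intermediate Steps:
Z(I, P) = -I
M(T, u) = -1 (M(T, u) = -1*1 = -1)
((1 + 5*1)*M(2, -2))² = ((1 + 5*1)*(-1))² = ((1 + 5)*(-1))² = (6*(-1))² = (-6)² = 36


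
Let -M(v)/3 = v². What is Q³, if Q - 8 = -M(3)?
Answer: 42875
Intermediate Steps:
M(v) = -3*v²
Q = 35 (Q = 8 - (-3)*3² = 8 - (-3)*9 = 8 - 1*(-27) = 8 + 27 = 35)
Q³ = 35³ = 42875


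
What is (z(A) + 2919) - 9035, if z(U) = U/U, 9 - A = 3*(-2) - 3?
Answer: -6115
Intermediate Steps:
A = 18 (A = 9 - (3*(-2) - 3) = 9 - (-6 - 3) = 9 - 1*(-9) = 9 + 9 = 18)
z(U) = 1
(z(A) + 2919) - 9035 = (1 + 2919) - 9035 = 2920 - 9035 = -6115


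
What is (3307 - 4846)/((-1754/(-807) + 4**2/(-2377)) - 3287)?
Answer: 2952169821/6301095247 ≈ 0.46852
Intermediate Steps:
(3307 - 4846)/((-1754/(-807) + 4**2/(-2377)) - 3287) = -1539/((-1754*(-1/807) + 16*(-1/2377)) - 3287) = -1539/((1754/807 - 16/2377) - 3287) = -1539/(4156346/1918239 - 3287) = -1539/(-6301095247/1918239) = -1539*(-1918239/6301095247) = 2952169821/6301095247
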